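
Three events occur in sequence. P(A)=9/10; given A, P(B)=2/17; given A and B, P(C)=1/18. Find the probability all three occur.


P(A∩B∩C) = P(A) * P(B|A) * P(C|A∩B)
= 9/10 * 2/17 * 1/18
= 9/85 * 1/18 = 1/170

1/170


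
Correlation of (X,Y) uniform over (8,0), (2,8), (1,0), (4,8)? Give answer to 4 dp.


Cov(X,Y) = -3.0000, Var(X) = 7.1875, Var(Y) = 16.0000
rho = Cov/(sqrt(VarX)*sqrt(VarY)) = -0.2798

-0.2798


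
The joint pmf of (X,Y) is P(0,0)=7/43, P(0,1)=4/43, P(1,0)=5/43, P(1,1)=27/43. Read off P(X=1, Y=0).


Read from table: P(X=1, Y=0) = 5/43

5/43


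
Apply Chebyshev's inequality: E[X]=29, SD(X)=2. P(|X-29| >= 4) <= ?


k = 4/2 = 2
Chebyshev: P(|X-mu| >= k*sigma) <= 1/k^2 = 1/2^2 = 1/4

1/4


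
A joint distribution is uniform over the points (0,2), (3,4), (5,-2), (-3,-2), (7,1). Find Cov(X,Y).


E[X]=12/5, E[Y]=3/5, E[XY]=3
Cov(X,Y) = E[XY] - E[X]E[Y] = 3 - 12/5*3/5 = 39/25

39/25


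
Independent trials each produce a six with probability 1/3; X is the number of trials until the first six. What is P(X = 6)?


P(X=6) = (1-p)^5 * p = (2/3)^5 * 1/3
= 32/243 * 1/3 = 32/729

32/729


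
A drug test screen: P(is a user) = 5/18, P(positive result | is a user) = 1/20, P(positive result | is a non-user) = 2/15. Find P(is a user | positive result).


P(A) = P(A|B)P(B) + P(A|B')P(B') = 1/20*5/18 + 2/15*13/18 = 119/1080
P(B|A) = P(A|B)P(B)/P(A) = (1/72)/(119/1080) = 15/119

15/119


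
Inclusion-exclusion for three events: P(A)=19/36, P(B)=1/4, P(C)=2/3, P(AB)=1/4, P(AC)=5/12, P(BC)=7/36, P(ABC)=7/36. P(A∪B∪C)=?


P(A∪B∪C) = P(A)+P(B)+P(C) - P(AB)-P(AC)-P(BC) + P(ABC)
= 19/36+1/4+2/3 - 1/4-5/12-7/36 + 7/36
= 7/9

7/9


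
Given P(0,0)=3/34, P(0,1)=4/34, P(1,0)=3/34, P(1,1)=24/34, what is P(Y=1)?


P(Y=1) = P(0,1)+P(1,1) = 4/34 + 24/34 = 28/34 = 14/17

14/17


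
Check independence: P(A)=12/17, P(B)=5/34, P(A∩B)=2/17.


P(A)*P(B) = 12/17*5/34 = 30/289
P(A∩B) = 2/17 != 30/289, so not independent

No, A and B are not independent


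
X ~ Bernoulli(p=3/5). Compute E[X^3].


For Bernoulli: X in {0,1}
E[X^3] = 0^3*(1-3/5) + 1^3*3/5 = 3/5

3/5


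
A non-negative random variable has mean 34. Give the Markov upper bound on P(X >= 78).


Markov: P(X >= a) <= E[X]/a
P(X >= 78) <= 34/78 = 17/39

17/39


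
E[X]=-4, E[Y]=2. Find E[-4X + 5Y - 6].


E[-4X + 5Y - 6] = -4*E[X] + 5*E[Y] - 6
= (-4)*(-4) + (5)*(2) + (-6)
= 16 + 10 - 6 = 20

20


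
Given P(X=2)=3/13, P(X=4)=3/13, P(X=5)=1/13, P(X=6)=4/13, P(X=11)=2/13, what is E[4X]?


E[4X] = sum(g(x)*P(x))
= 8*3/13 + 16*3/13 + 20*1/13 + 24*4/13 + 44*2/13
= 276/13

276/13


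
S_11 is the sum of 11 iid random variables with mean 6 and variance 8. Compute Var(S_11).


By independence, Var(S_n) = n*Var(X_1) = 11*8 = 88

88


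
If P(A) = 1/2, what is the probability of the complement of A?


P(A') = 1 - P(A) = 1 - 1/2 = 1/2

1/2


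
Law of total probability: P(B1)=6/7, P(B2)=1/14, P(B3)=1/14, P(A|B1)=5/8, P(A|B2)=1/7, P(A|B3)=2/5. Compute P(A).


P(A) = P(A|B1)P(B1) + P(A|B2)P(B2) + P(A|B3)P(B3)
= 5/8*6/7 + 1/7*1/14 + 2/5*1/14
= 15/28 + 1/98 + 1/35 = 563/980

563/980


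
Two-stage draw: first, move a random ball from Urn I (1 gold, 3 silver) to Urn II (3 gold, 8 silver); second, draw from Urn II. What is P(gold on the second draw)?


P(transfer gold) = 1/4; P(transfer silver) = 3/4
If gold transferred: Urn II has 4 gold of 12, so P(gold|gold moved) = 1/3
If silver transferred: Urn II has 3 gold of 12, so P(gold|silver moved) = 1/4
By total probability: P(gold) = 1/4*1/3 + 3/4*1/4 = 13/48

13/48


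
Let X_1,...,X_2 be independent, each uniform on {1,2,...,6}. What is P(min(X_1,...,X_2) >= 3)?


P(min >= 3) = P(all X_i >= 3) = (P(X_1 >= 3))^2
= (4/6)^2 = (2/3)^2 = 4/9

4/9


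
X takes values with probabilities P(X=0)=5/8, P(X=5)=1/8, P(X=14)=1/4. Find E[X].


E[X] = sum(x * P(x))
= 0*5/8 + 5*1/8 + 14*1/4
= 33/8

33/8


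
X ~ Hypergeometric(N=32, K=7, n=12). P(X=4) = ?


P(X=4) = C(7,4)*C(25,8) / C(32,12)
= 35*1081575 / 225792840
= 37855125/225792840 = 15675/93496

15675/93496


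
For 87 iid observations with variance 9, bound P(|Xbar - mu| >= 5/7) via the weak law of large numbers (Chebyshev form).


Var(Xbar) = Var(X)/n = 9/87
Chebyshev: P(|Xbar-mu| >= 5/7) <= Var(Xbar)/(5/7)^2 = (3/29)/(25/49) = 147/725

147/725


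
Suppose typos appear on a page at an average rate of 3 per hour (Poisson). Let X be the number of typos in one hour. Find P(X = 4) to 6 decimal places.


P(X=4) = e^(-3) * 3^4 / 4!
≈ 0.04978706837 * 81 / 24
≈ 0.168031

0.168031


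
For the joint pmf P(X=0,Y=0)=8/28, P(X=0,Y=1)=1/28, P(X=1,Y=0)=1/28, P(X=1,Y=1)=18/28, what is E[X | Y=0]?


P(Y=0) = 9/28
E[X|Y=0] = (0*8 + 1*1)/9 = 1/9

1/9


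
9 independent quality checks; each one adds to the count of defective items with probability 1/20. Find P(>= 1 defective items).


P(at least one) = 1 - P(none)
P(none) = (1 - 1/20)^9 = (19/20)^9 = 322687697779/512000000000
P(at least one) = 1 - 322687697779/512000000000 = 189312302221/512000000000

189312302221/512000000000


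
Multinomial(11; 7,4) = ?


11! = 39916800
Denominator: 7!=5040 * 4!=24
Coefficient = 39916800 / 120960 = 330

330


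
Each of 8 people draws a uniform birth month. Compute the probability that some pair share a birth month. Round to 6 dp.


P(all different) = prod((12-i)/12 for i=0..7) = 0.046417
P(at least one match) = 1 - 0.046417 = 0.953583

0.953583


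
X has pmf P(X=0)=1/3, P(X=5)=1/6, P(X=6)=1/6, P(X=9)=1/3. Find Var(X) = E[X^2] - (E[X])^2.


E[X] = 29/6, E[X^2] = 223/6
Var(X) = E[X^2] - (E[X])^2 = 223/6 - (29/6)^2 = 497/36

497/36


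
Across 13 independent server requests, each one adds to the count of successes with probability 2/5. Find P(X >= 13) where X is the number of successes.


P(X>=13) = P(X=13)
= 8192/1220703125
= 8192/1220703125

8192/1220703125


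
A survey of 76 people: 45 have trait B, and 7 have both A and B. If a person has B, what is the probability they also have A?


P(A|B) = P(A∩B)/P(B) = (7/76)/(45/76) = 7/45

7/45


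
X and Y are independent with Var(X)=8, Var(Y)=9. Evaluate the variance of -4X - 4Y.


Independence => Cov(X,Y)=0
Var(-4X - 4Y) = (-4)^2*Var(X) + (-4)^2*Var(Y)
= 16*8 + 16*9 = 272

272


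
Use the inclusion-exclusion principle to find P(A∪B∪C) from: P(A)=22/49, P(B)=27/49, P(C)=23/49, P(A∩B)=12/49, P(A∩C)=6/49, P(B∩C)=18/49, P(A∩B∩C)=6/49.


P(A∪B∪C) = P(A)+P(B)+P(C) - P(AB)-P(AC)-P(BC) + P(ABC)
= 22/49+27/49+23/49 - 12/49-6/49-18/49 + 6/49
= 6/7

6/7


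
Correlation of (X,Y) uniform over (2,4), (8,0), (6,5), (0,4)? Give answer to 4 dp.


Cov(X,Y) = -3.5000, Var(X) = 10.0000, Var(Y) = 3.6875
rho = Cov/(sqrt(VarX)*sqrt(VarY)) = -0.5764

-0.5764


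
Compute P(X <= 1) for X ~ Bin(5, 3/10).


P(X<=1) = P(X=0) + P(X=1)
= 16807/100000 + 7203/20000
= 26411/50000

26411/50000


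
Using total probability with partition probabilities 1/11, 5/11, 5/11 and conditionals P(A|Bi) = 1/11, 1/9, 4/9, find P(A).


P(A) = P(A|B1)P(B1) + P(A|B2)P(B2) + P(A|B3)P(B3)
= 1/11*1/11 + 1/9*5/11 + 4/9*5/11
= 1/121 + 5/99 + 20/99 = 284/1089

284/1089


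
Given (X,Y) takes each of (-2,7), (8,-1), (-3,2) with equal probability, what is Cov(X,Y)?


E[X]=1, E[Y]=8/3, E[XY]=-28/3
Cov(X,Y) = E[XY] - E[X]E[Y] = -28/3 - 1*8/3 = -12

-12


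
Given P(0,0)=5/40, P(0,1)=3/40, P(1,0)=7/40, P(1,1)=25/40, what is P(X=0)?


P(X=0) = P(0,0)+P(0,1) = 5/40 + 3/40 = 8/40 = 1/5

1/5


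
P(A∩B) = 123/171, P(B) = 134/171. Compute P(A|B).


P(A|B) = P(A∩B)/P(B) = (123/171)/(134/171) = 123/134

123/134


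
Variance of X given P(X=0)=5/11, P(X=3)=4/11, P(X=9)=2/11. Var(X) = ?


E[X] = 30/11, E[X^2] = 18
Var(X) = E[X^2] - (E[X])^2 = 18 - (30/11)^2 = 1278/121

1278/121


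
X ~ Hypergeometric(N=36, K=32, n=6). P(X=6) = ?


P(X=6) = C(32,6)*C(4,0) / C(36,6)
= 906192*1 / 1947792
= 906192/1947792 = 87/187

87/187


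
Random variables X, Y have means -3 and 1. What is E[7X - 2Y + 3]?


E[7X - 2Y + 3] = 7*E[X] - 2*E[Y] + 3
= (7)*(-3) + (-2)*(1) + (3)
= -21 - 2 + 3 = -20

-20


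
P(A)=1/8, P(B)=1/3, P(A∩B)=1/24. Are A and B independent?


P(A)*P(B) = 1/8*1/3 = 1/24
P(A∩B) = 1/24, which equals P(A)P(B), so independent

Yes, A and B are independent


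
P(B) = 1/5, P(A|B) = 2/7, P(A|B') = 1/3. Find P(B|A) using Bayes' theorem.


P(A) = P(A|B)P(B) + P(A|B')P(B') = 2/7*1/5 + 1/3*4/5 = 34/105
P(B|A) = P(A|B)P(B)/P(A) = (2/35)/(34/105) = 3/17

3/17


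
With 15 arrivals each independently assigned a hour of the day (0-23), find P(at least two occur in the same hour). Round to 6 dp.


P(all different) = prod((24-i)/24 for i=0..14) = 0.003387
P(at least one match) = 1 - 0.003387 = 0.996613

0.996613


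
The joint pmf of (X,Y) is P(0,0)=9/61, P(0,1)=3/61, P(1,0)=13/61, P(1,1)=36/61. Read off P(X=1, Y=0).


Read from table: P(X=1, Y=0) = 13/61

13/61


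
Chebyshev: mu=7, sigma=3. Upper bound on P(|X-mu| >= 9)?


k = 9/3 = 3
Chebyshev: P(|X-mu| >= k*sigma) <= 1/k^2 = 1/3^2 = 1/9

1/9


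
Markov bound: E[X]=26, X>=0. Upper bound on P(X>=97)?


Markov: P(X >= a) <= E[X]/a
P(X >= 97) <= 26/97

26/97


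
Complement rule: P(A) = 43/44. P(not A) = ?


P(A') = 1 - P(A) = 1 - 43/44 = 1/44

1/44


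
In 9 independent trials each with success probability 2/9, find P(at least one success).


P(at least one) = 1 - P(none)
P(none) = (1 - 2/9)^9 = (7/9)^9 = 40353607/387420489
P(at least one) = 1 - 40353607/387420489 = 347066882/387420489

347066882/387420489


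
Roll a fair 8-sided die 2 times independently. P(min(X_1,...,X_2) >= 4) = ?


P(min >= 4) = P(all X_i >= 4) = (P(X_1 >= 4))^2
= (5/8)^2 = 25/64

25/64


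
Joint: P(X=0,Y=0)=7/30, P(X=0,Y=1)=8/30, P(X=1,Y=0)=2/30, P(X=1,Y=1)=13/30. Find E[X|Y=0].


P(Y=0) = 9/30
E[X|Y=0] = (0*7 + 1*2)/9 = 2/9

2/9


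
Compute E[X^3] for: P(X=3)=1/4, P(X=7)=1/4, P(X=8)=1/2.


E[X^3] = sum(x^3 * P(x))
= 27*1/4 + 343*1/4 + 512*1/2
= 697/2

697/2


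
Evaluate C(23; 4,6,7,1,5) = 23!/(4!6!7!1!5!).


23! = 25852016738884976640000
Denominator: 4!=24 * 6!=720 * 7!=5040 * 1!=1 * 5!=120
Coefficient = 25852016738884976640000 / 10450944000 = 2473653742560

2473653742560


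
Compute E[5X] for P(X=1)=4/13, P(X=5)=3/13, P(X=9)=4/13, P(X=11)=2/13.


E[5X] = sum(g(x)*P(x))
= 5*4/13 + 25*3/13 + 45*4/13 + 55*2/13
= 385/13

385/13


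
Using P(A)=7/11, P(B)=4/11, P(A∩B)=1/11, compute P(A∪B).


P(A∪B) = P(A) + P(B) - P(A∩B)
= 7/11 + 4/11 - 1/11 = 10/11

10/11


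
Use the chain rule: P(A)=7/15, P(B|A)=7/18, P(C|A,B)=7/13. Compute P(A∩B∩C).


P(A∩B∩C) = P(A) * P(B|A) * P(C|A∩B)
= 7/15 * 7/18 * 7/13
= 49/270 * 7/13 = 343/3510

343/3510


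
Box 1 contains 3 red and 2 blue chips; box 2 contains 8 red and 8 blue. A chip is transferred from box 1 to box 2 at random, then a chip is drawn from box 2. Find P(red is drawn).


P(transfer red) = 3/5; P(transfer blue) = 2/5
If red transferred: Urn II has 9 red of 17, so P(red|red moved) = 9/17
If blue transferred: Urn II has 8 red of 17, so P(red|blue moved) = 8/17
By total probability: P(red) = 3/5*9/17 + 2/5*8/17 = 43/85

43/85


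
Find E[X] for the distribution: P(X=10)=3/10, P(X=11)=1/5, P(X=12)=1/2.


E[X] = sum(x * P(x))
= 10*3/10 + 11*1/5 + 12*1/2
= 56/5

56/5


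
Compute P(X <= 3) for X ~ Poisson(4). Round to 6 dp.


P(X<=3) = e^(-4)*4^0/0! + e^(-4)*4^1/1! + e^(-4)*4^2/2! + e^(-4)*4^3/3!
≈ 0.0183156389 + 0.0732625556 + 0.1465251111 + 0.1953668148
= 0.4334701204
≈ 0.433470

0.433470


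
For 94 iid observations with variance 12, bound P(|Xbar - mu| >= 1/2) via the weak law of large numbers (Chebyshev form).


Var(Xbar) = Var(X)/n = 12/94
Chebyshev: P(|Xbar-mu| >= 1/2) <= Var(Xbar)/(1/2)^2 = (6/47)/(1/4) = 24/47

24/47


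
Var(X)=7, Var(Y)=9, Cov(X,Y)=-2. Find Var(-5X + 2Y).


Var(-5X + 2Y) = (-5)^2*Var(X) + 2^2*Var(Y) + 2*(-5)*2*Cov(X,Y)
= 25*7 + 4*9 - 20*(-2)
= 175 + 36 + 40 = 251

251


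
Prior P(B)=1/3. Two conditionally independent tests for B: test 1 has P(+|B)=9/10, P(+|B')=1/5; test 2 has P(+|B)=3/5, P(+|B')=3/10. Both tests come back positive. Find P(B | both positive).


After test 1: P(+) = 9/10*1/3 + 1/5*2/3 = 13/30
P(B|+) = (3/10)/(13/30) = 9/13
After test 2 (use post1 as new prior): P(+) = 3/5*9/13 + 3/10*4/13 = 33/65
P(B|+,+) = (27/65)/(33/65) = 9/11

9/11


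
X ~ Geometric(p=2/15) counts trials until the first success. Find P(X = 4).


P(X=4) = (1-p)^3 * p = (13/15)^3 * 2/15
= 2197/3375 * 2/15 = 4394/50625

4394/50625


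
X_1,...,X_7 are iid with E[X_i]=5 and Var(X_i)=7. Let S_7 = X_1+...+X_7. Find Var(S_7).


By independence, Var(S_n) = n*Var(X_1) = 7*7 = 49

49


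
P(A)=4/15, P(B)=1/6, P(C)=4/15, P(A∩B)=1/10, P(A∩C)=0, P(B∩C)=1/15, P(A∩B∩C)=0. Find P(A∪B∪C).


P(A∪B∪C) = P(A)+P(B)+P(C) - P(AB)-P(AC)-P(BC) + P(ABC)
= 4/15+1/6+4/15 - 1/10-0-1/15 + 0
= 8/15

8/15


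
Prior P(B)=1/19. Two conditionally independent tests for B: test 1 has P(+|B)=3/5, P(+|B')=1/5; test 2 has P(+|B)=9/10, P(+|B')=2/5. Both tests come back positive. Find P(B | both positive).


After test 1: P(+) = 3/5*1/19 + 1/5*18/19 = 21/95
P(B|+) = (3/95)/(21/95) = 1/7
After test 2 (use post1 as new prior): P(+) = 9/10*1/7 + 2/5*6/7 = 33/70
P(B|+,+) = (9/70)/(33/70) = 3/11

3/11


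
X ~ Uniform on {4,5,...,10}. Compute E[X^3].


E[X^3] = (1/7) * sum(x^3 for x=4..10)
= 2989/7 = 427

427


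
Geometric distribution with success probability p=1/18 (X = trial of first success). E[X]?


For geometric (trials until first success), E[X] = 1/p = 1/(1/18) = 18

18


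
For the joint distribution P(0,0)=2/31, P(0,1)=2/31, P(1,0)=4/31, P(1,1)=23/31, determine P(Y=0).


P(Y=0) = P(0,0)+P(1,0) = 2/31 + 4/31 = 6/31

6/31


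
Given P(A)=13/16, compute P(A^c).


P(A') = 1 - P(A) = 1 - 13/16 = 3/16

3/16


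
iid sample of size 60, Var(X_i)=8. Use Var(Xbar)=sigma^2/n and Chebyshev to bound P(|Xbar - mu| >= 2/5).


Var(Xbar) = Var(X)/n = 8/60
Chebyshev: P(|Xbar-mu| >= 2/5) <= Var(Xbar)/(2/5)^2 = (2/15)/(4/25) = 5/6

5/6


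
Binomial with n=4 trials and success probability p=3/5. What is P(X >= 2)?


P(X>=2) = P(X=2) + P(X=3) + P(X=4)
= 216/625 + 216/625 + 81/625
= 513/625

513/625


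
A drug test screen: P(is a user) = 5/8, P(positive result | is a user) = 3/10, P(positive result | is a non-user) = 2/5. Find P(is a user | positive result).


P(A) = P(A|B)P(B) + P(A|B')P(B') = 3/10*5/8 + 2/5*3/8 = 27/80
P(B|A) = P(A|B)P(B)/P(A) = (3/16)/(27/80) = 5/9

5/9


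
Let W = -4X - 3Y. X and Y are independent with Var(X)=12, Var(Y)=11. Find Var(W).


Independence => Cov(X,Y)=0
Var(-4X - 3Y) = (-4)^2*Var(X) + (-3)^2*Var(Y)
= 16*12 + 9*11 = 291

291


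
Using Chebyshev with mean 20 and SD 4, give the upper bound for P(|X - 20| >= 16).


k = 16/4 = 4
Chebyshev: P(|X-mu| >= k*sigma) <= 1/k^2 = 1/4^2 = 1/16

1/16


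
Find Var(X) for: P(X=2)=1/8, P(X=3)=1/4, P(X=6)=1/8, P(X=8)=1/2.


E[X] = 23/4, E[X^2] = 157/4
Var(X) = E[X^2] - (E[X])^2 = 157/4 - (23/4)^2 = 99/16

99/16


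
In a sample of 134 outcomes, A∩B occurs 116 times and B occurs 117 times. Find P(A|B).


P(A|B) = P(A∩B)/P(B) = (116/134)/(117/134) = 116/117

116/117


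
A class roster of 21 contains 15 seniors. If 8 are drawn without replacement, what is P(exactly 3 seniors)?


P(X=3) = C(15,3)*C(6,5) / C(21,8)
= 455*6 / 203490
= 2730/203490 = 13/969

13/969


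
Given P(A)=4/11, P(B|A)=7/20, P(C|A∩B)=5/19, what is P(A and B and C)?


P(A∩B∩C) = P(A) * P(B|A) * P(C|A∩B)
= 4/11 * 7/20 * 5/19
= 7/55 * 5/19 = 7/209

7/209


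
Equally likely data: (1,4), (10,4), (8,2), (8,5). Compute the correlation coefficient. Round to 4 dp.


Cov(X,Y) = -0.3125, Var(X) = 11.6875, Var(Y) = 1.1875
rho = Cov/(sqrt(VarX)*sqrt(VarY)) = -0.0839

-0.0839


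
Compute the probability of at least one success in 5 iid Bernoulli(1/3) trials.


P(at least one) = 1 - P(none)
P(none) = (1 - 1/3)^5 = (2/3)^5 = 32/243
P(at least one) = 1 - 32/243 = 211/243

211/243


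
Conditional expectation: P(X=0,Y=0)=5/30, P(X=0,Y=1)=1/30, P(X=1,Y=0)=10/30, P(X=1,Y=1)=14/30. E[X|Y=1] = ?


P(Y=1) = 15/30
E[X|Y=1] = (0*1 + 1*14)/15 = 14/15

14/15


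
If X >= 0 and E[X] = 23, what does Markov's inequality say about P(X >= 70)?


Markov: P(X >= a) <= E[X]/a
P(X >= 70) <= 23/70

23/70


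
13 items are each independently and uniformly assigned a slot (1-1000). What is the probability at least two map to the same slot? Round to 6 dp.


P(all different) = prod((1000-i)/1000 for i=0..12) = 0.924662
P(at least one match) = 1 - 0.924662 = 0.075338

0.075338


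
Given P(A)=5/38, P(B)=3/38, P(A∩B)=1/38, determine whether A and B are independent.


P(A)*P(B) = 5/38*3/38 = 15/1444
P(A∩B) = 1/38 != 15/1444, so not independent

No, A and B are not independent


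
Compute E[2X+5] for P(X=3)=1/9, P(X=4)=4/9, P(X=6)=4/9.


E[2X+5] = sum(g(x)*P(x))
= 11*1/9 + 13*4/9 + 17*4/9
= 131/9

131/9


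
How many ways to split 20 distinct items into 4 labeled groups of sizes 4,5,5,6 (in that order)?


20! = 2432902008176640000
Denominator: 4!=24 * 5!=120 * 5!=120 * 6!=720
Coefficient = 2432902008176640000 / 248832000 = 9777287520

9777287520


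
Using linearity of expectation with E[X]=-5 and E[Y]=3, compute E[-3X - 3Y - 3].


E[-3X - 3Y - 3] = -3*E[X] - 3*E[Y] - 3
= (-3)*(-5) + (-3)*(3) + (-3)
= 15 - 9 - 3 = 3

3


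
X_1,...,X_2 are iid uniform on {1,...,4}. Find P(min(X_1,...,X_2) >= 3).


P(min >= 3) = P(all X_i >= 3) = (P(X_1 >= 3))^2
= (2/4)^2 = (1/2)^2 = 1/4

1/4


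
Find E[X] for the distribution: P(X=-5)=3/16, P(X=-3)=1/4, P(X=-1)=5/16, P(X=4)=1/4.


E[X] = sum(x * P(x))
= -5*3/16 - 3*1/4 - 1*5/16 + 4*1/4
= -1

-1


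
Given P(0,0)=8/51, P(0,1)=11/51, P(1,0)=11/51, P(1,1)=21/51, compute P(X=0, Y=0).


Read from table: P(X=0, Y=0) = 8/51

8/51


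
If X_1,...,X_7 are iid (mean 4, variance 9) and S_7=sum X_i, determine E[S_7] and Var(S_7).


E[S_n] = n*mu = 7*4 = 28
Var(S_n) = n*sigma^2 = 7*9 = 63

E[S_7]=28, Var(S_7)=63


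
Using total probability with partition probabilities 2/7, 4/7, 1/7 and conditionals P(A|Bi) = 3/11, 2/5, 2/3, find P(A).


P(A) = P(A|B1)P(B1) + P(A|B2)P(B2) + P(A|B3)P(B3)
= 3/11*2/7 + 2/5*4/7 + 2/3*1/7
= 6/77 + 8/35 + 2/21 = 464/1155

464/1155


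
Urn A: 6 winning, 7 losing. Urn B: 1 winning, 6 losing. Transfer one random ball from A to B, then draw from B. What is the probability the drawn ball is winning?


P(transfer winning) = 6/13; P(transfer losing) = 7/13
If winning transferred: Urn II has 2 winning of 8, so P(winning|winning moved) = 1/4
If losing transferred: Urn II has 1 winning of 8, so P(winning|losing moved) = 1/8
By total probability: P(winning) = 6/13*1/4 + 7/13*1/8 = 19/104

19/104


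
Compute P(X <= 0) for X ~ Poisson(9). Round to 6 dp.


P(X<=0) = e^(-9)*9^0/0!
≈ 0.0001234098
≈ 0.000123

0.000123


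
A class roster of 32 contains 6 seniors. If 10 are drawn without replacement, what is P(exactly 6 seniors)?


P(X=6) = C(6,6)*C(26,4) / C(32,10)
= 1*14950 / 64512240
= 14950/64512240 = 5/21576

5/21576


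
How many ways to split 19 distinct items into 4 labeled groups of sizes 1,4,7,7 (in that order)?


19! = 121645100408832000
Denominator: 1!=1 * 4!=24 * 7!=5040 * 7!=5040
Coefficient = 121645100408832000 / 609638400 = 199536480

199536480


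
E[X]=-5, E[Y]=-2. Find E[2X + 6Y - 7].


E[2X + 6Y - 7] = 2*E[X] + 6*E[Y] - 7
= (2)*(-5) + (6)*(-2) + (-7)
= -10 - 12 - 7 = -29

-29


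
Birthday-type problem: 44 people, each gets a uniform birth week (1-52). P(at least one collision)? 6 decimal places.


P(all different) = prod((52-i)/52 for i=0..43) = 0.000000
P(at least one match) = 1 - 0.000000 = 1.000000

1.000000


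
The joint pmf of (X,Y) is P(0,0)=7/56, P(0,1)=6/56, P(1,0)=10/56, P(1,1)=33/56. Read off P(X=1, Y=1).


Read from table: P(X=1, Y=1) = 33/56

33/56


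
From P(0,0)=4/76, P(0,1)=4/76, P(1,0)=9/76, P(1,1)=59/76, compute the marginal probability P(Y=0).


P(Y=0) = P(0,0)+P(1,0) = 4/76 + 9/76 = 13/76

13/76


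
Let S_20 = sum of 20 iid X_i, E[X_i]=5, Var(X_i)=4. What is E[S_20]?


E[S_n] = n*E[X_1] = 20*5 = 100

100


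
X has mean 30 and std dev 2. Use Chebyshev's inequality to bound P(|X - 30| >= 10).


k = 10/2 = 5
Chebyshev: P(|X-mu| >= k*sigma) <= 1/k^2 = 1/5^2 = 1/25

1/25


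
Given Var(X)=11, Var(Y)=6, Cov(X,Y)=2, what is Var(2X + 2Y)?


Var(2X + 2Y) = 2^2*Var(X) + 2^2*Var(Y) + 2*2*2*Cov(X,Y)
= 4*11 + 4*6 + 8*2
= 44 + 24 + 16 = 84

84


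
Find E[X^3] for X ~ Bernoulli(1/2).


For Bernoulli: X in {0,1}
E[X^3] = 0^3*(1-1/2) + 1^3*1/2 = 1/2

1/2


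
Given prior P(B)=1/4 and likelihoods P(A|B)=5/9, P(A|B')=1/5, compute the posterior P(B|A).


P(A) = P(A|B)P(B) + P(A|B')P(B') = 5/9*1/4 + 1/5*3/4 = 13/45
P(B|A) = P(A|B)P(B)/P(A) = (5/36)/(13/45) = 25/52

25/52


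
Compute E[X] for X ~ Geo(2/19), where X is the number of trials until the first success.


For geometric (trials until first success), E[X] = 1/p = 1/(2/19) = 19/2

19/2


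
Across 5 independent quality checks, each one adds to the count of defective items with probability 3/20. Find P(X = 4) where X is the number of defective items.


P(X=4) = C(5,4) * p^4 * (1-p)^1
= 5 * 81/160000 * 17/20
= 1377/640000

1377/640000


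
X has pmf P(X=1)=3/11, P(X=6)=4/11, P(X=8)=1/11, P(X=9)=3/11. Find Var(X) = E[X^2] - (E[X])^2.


E[X] = 62/11, E[X^2] = 454/11
Var(X) = E[X^2] - (E[X])^2 = 454/11 - (62/11)^2 = 1150/121

1150/121


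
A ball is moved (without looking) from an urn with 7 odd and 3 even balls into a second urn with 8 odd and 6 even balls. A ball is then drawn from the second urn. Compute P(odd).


P(transfer odd) = 7/10; P(transfer even) = 3/10
If odd transferred: Urn II has 9 odd of 15, so P(odd|odd moved) = 3/5
If even transferred: Urn II has 8 odd of 15, so P(odd|even moved) = 8/15
By total probability: P(odd) = 7/10*3/5 + 3/10*8/15 = 29/50

29/50


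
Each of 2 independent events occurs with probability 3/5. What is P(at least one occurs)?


P(at least one) = 1 - P(none)
P(none) = (1 - 3/5)^2 = (2/5)^2 = 4/25
P(at least one) = 1 - 4/25 = 21/25

21/25


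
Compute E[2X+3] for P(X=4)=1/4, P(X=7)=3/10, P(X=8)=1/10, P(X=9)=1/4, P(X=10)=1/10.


E[2X+3] = sum(g(x)*P(x))
= 11*1/4 + 17*3/10 + 19*1/10 + 21*1/4 + 23*1/10
= 173/10

173/10


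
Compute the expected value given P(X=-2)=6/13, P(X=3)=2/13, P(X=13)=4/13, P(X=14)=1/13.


E[X] = sum(x * P(x))
= -2*6/13 + 3*2/13 + 13*4/13 + 14*1/13
= 60/13

60/13


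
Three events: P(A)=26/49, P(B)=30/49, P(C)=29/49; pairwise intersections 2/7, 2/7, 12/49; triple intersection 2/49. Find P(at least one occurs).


P(A∪B∪C) = P(A)+P(B)+P(C) - P(AB)-P(AC)-P(BC) + P(ABC)
= 26/49+30/49+29/49 - 2/7-2/7-12/49 + 2/49
= 47/49

47/49


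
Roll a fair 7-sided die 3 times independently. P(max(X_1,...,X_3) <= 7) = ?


P(max <= 7) = P(all X_i <= 7) = (P(X_1 <= 7))^3
= (7/7)^3 = 1^3 = 1

1


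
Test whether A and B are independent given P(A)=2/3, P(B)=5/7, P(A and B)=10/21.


P(A)*P(B) = 2/3*5/7 = 10/21
P(A∩B) = 10/21, which equals P(A)P(B), so independent

Yes, A and B are independent


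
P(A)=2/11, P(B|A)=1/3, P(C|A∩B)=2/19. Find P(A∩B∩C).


P(A∩B∩C) = P(A) * P(B|A) * P(C|A∩B)
= 2/11 * 1/3 * 2/19
= 2/33 * 2/19 = 4/627

4/627


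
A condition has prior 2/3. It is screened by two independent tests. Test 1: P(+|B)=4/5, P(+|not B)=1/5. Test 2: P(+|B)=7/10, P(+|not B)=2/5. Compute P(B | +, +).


After test 1: P(+) = 4/5*2/3 + 1/5*1/3 = 3/5
P(B|+) = (8/15)/(3/5) = 8/9
After test 2 (use post1 as new prior): P(+) = 7/10*8/9 + 2/5*1/9 = 2/3
P(B|+,+) = (28/45)/(2/3) = 14/15

14/15


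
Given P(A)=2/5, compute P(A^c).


P(A') = 1 - P(A) = 1 - 2/5 = 3/5

3/5


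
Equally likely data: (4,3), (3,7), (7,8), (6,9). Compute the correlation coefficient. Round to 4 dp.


Cov(X,Y) = 2.0000, Var(X) = 2.5000, Var(Y) = 5.1875
rho = Cov/(sqrt(VarX)*sqrt(VarY)) = 0.5554

0.5554


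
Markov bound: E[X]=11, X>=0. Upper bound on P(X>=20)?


Markov: P(X >= a) <= E[X]/a
P(X >= 20) <= 11/20

11/20


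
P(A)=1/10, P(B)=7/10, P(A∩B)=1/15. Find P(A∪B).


P(A∪B) = P(A) + P(B) - P(A∩B)
= 1/10 + 7/10 - 1/15 = 11/15

11/15


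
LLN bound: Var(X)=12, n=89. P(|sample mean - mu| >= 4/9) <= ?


Var(Xbar) = Var(X)/n = 12/89
Chebyshev: P(|Xbar-mu| >= 4/9) <= Var(Xbar)/(4/9)^2 = (12/89)/(16/81) = 243/356

243/356


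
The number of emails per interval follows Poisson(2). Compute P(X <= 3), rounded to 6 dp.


P(X<=3) = e^(-2)*2^0/0! + e^(-2)*2^1/1! + e^(-2)*2^2/2! + e^(-2)*2^3/3!
≈ 0.1353352832 + 0.2706705665 + 0.2706705665 + 0.1804470443
= 0.8571234605
≈ 0.857123

0.857123


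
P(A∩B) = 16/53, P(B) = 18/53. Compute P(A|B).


P(A|B) = P(A∩B)/P(B) = (16/53)/(18/53) = 16/18 = 8/9

8/9


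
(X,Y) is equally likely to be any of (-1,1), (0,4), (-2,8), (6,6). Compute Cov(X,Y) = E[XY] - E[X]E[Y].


E[X]=3/4, E[Y]=19/4, E[XY]=19/4
Cov(X,Y) = E[XY] - E[X]E[Y] = 19/4 - 3/4*19/4 = 19/16

19/16


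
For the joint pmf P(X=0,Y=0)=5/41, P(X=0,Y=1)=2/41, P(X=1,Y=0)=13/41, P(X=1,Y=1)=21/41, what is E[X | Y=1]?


P(Y=1) = 23/41
E[X|Y=1] = (0*2 + 1*21)/23 = 21/23

21/23


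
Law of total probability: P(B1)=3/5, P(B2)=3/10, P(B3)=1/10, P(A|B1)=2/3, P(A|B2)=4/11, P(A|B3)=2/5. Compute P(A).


P(A) = P(A|B1)P(B1) + P(A|B2)P(B2) + P(A|B3)P(B3)
= 2/3*3/5 + 4/11*3/10 + 2/5*1/10
= 2/5 + 6/55 + 1/25 = 151/275

151/275


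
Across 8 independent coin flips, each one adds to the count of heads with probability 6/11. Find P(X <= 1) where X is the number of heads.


P(X<=1) = P(X=0) + P(X=1)
= 390625/214358881 + 3750000/214358881
= 4140625/214358881

4140625/214358881


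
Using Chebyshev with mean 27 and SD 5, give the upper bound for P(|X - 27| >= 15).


k = 15/5 = 3
Chebyshev: P(|X-mu| >= k*sigma) <= 1/k^2 = 1/3^2 = 1/9

1/9


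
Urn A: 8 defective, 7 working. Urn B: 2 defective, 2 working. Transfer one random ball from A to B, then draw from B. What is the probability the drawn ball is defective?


P(transfer defective) = 8/15; P(transfer working) = 7/15
If defective transferred: Urn II has 3 defective of 5, so P(defective|defective moved) = 3/5
If working transferred: Urn II has 2 defective of 5, so P(defective|working moved) = 2/5
By total probability: P(defective) = 8/15*3/5 + 7/15*2/5 = 38/75

38/75


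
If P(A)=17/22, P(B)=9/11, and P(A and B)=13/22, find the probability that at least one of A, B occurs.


P(A∪B) = P(A) + P(B) - P(A∩B)
= 17/22 + 9/11 - 13/22 = 1

1


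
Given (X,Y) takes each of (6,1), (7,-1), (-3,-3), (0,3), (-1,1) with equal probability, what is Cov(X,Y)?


E[X]=9/5, E[Y]=1/5, E[XY]=7/5
Cov(X,Y) = E[XY] - E[X]E[Y] = 7/5 - 9/5*1/5 = 26/25

26/25


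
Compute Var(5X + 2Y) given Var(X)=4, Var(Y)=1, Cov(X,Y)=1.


Var(5X + 2Y) = 5^2*Var(X) + 2^2*Var(Y) + 2*5*2*Cov(X,Y)
= 25*4 + 4*1 + 20*1
= 100 + 4 + 20 = 124

124


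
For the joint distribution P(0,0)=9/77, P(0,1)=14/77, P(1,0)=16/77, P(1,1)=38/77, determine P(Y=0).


P(Y=0) = P(0,0)+P(1,0) = 9/77 + 16/77 = 25/77

25/77


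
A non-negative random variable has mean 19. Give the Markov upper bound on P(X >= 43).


Markov: P(X >= a) <= E[X]/a
P(X >= 43) <= 19/43

19/43


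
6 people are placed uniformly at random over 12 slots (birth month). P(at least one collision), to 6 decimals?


P(all different) = prod((12-i)/12 for i=0..5) = 0.222801
P(at least one match) = 1 - 0.222801 = 0.777199

0.777199


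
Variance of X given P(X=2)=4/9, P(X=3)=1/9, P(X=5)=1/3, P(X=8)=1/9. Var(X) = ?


E[X] = 34/9, E[X^2] = 164/9
Var(X) = E[X^2] - (E[X])^2 = 164/9 - (34/9)^2 = 320/81

320/81


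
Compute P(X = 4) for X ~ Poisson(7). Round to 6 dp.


P(X=4) = e^(-7) * 7^4 / 4!
≈ 0.0009118819656 * 2401 / 24
≈ 0.091226

0.091226


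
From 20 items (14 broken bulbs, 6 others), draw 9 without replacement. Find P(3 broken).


P(X=3) = C(14,3)*C(6,6) / C(20,9)
= 364*1 / 167960
= 364/167960 = 7/3230

7/3230


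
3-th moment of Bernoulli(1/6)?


For Bernoulli: X in {0,1}
E[X^3] = 0^3*(1-1/6) + 1^3*1/6 = 1/6

1/6


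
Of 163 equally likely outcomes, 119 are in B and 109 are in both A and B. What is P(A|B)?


P(A|B) = P(A∩B)/P(B) = (109/163)/(119/163) = 109/119

109/119


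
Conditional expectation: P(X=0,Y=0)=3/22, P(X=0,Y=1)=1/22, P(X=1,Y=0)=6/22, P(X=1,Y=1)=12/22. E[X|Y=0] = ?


P(Y=0) = 9/22
E[X|Y=0] = (0*3 + 1*6)/9 = 6/9 = 2/3

2/3


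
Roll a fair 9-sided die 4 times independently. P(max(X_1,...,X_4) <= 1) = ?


P(max <= 1) = P(all X_i <= 1) = (P(X_1 <= 1))^4
= (1/9)^4 = 1/6561

1/6561


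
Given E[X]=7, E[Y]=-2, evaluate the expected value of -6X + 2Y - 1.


E[-6X + 2Y - 1] = -6*E[X] + 2*E[Y] - 1
= (-6)*(7) + (2)*(-2) + (-1)
= -42 - 4 - 1 = -47

-47


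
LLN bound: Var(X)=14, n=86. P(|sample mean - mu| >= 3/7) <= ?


Var(Xbar) = Var(X)/n = 14/86
Chebyshev: P(|Xbar-mu| >= 3/7) <= Var(Xbar)/(3/7)^2 = (7/43)/(9/49) = 343/387

343/387


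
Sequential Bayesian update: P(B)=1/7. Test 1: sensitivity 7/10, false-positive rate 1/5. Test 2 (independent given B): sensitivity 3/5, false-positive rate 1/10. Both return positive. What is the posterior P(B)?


After test 1: P(+) = 7/10*1/7 + 1/5*6/7 = 19/70
P(B|+) = (1/10)/(19/70) = 7/19
After test 2 (use post1 as new prior): P(+) = 3/5*7/19 + 1/10*12/19 = 27/95
P(B|+,+) = (21/95)/(27/95) = 7/9

7/9


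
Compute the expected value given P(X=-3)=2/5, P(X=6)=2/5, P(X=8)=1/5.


E[X] = sum(x * P(x))
= -3*2/5 + 6*2/5 + 8*1/5
= 14/5

14/5


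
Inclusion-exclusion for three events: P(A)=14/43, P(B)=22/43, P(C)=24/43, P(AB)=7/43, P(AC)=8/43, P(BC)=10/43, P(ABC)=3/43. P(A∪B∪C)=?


P(A∪B∪C) = P(A)+P(B)+P(C) - P(AB)-P(AC)-P(BC) + P(ABC)
= 14/43+22/43+24/43 - 7/43-8/43-10/43 + 3/43
= 38/43

38/43


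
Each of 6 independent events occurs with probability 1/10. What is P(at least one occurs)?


P(at least one) = 1 - P(none)
P(none) = (1 - 1/10)^6 = (9/10)^6 = 531441/1000000
P(at least one) = 1 - 531441/1000000 = 468559/1000000

468559/1000000


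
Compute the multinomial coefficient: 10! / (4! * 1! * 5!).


10! = 3628800
Denominator: 4!=24 * 1!=1 * 5!=120
Coefficient = 3628800 / 2880 = 1260

1260


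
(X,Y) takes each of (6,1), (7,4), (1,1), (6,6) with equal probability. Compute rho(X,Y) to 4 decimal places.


Cov(X,Y) = 2.7500, Var(X) = 5.5000, Var(Y) = 4.5000
rho = Cov/(sqrt(VarX)*sqrt(VarY)) = 0.5528

0.5528


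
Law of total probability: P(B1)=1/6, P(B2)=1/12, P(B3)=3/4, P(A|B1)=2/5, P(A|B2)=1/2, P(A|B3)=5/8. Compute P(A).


P(A) = P(A|B1)P(B1) + P(A|B2)P(B2) + P(A|B3)P(B3)
= 2/5*1/6 + 1/2*1/12 + 5/8*3/4
= 1/15 + 1/24 + 15/32 = 277/480

277/480


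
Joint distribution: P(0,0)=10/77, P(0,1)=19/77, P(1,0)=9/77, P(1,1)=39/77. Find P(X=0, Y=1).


Read from table: P(X=0, Y=1) = 19/77

19/77


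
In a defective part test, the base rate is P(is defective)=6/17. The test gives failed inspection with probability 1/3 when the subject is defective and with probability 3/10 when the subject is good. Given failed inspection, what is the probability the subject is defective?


P(A) = P(A|B)P(B) + P(A|B')P(B') = 1/3*6/17 + 3/10*11/17 = 53/170
P(B|A) = P(A|B)P(B)/P(A) = (2/17)/(53/170) = 20/53

20/53


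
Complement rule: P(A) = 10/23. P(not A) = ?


P(A') = 1 - P(A) = 1 - 10/23 = 13/23

13/23


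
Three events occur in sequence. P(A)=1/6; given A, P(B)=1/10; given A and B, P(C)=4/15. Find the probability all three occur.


P(A∩B∩C) = P(A) * P(B|A) * P(C|A∩B)
= 1/6 * 1/10 * 4/15
= 1/60 * 4/15 = 1/225

1/225


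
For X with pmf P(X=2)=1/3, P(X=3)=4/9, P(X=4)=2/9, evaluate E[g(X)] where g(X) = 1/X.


E[1/X] = sum(g(x)*P(x))
= 1/2*1/3 + 1/3*4/9 + 1/4*2/9
= 10/27

10/27


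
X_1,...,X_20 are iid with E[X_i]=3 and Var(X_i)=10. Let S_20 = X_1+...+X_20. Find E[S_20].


E[S_n] = n*E[X_1] = 20*3 = 60

60


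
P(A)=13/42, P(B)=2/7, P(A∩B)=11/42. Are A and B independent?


P(A)*P(B) = 13/42*2/7 = 13/147
P(A∩B) = 11/42 != 13/147, so not independent

No, A and B are not independent


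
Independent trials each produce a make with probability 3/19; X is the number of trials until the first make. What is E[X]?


For geometric (trials until first success), E[X] = 1/p = 1/(3/19) = 19/3

19/3


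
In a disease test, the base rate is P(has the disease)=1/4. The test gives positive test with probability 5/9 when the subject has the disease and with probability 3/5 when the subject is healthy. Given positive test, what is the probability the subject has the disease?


P(A) = P(A|B)P(B) + P(A|B')P(B') = 5/9*1/4 + 3/5*3/4 = 53/90
P(B|A) = P(A|B)P(B)/P(A) = (5/36)/(53/90) = 25/106

25/106


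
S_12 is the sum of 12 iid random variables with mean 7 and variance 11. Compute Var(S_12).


By independence, Var(S_n) = n*Var(X_1) = 12*11 = 132

132


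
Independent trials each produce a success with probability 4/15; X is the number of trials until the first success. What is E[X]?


For geometric (trials until first success), E[X] = 1/p = 1/(4/15) = 15/4

15/4


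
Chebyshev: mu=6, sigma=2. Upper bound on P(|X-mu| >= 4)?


k = 4/2 = 2
Chebyshev: P(|X-mu| >= k*sigma) <= 1/k^2 = 1/2^2 = 1/4

1/4


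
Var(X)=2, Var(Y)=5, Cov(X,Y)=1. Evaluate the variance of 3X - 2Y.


Var(3X - 2Y) = 3^2*Var(X) + (-2)^2*Var(Y) + 2*3*(-2)*Cov(X,Y)
= 9*2 + 4*5 - 12*1
= 18 + 20 - 12 = 26

26


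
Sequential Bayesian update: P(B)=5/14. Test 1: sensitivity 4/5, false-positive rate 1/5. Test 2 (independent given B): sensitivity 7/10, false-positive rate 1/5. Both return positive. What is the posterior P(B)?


After test 1: P(+) = 4/5*5/14 + 1/5*9/14 = 29/70
P(B|+) = (2/7)/(29/70) = 20/29
After test 2 (use post1 as new prior): P(+) = 7/10*20/29 + 1/5*9/29 = 79/145
P(B|+,+) = (14/29)/(79/145) = 70/79

70/79


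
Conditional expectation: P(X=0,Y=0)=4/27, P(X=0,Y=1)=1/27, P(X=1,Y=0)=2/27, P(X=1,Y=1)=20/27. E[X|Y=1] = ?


P(Y=1) = 21/27
E[X|Y=1] = (0*1 + 1*20)/21 = 20/21

20/21


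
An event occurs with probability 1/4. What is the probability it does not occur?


P(A') = 1 - P(A) = 1 - 1/4 = 3/4

3/4


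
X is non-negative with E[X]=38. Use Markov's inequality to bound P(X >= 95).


Markov: P(X >= a) <= E[X]/a
P(X >= 95) <= 38/95 = 2/5

2/5


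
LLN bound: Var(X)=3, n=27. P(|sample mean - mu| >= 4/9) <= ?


Var(Xbar) = Var(X)/n = 3/27
Chebyshev: P(|Xbar-mu| >= 4/9) <= Var(Xbar)/(4/9)^2 = (1/9)/(16/81) = 9/16

9/16


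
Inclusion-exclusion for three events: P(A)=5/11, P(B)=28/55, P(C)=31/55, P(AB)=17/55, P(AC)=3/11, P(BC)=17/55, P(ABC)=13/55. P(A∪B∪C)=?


P(A∪B∪C) = P(A)+P(B)+P(C) - P(AB)-P(AC)-P(BC) + P(ABC)
= 5/11+28/55+31/55 - 17/55-3/11-17/55 + 13/55
= 48/55

48/55


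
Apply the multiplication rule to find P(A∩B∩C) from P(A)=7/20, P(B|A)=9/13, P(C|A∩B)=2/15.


P(A∩B∩C) = P(A) * P(B|A) * P(C|A∩B)
= 7/20 * 9/13 * 2/15
= 63/260 * 2/15 = 21/650

21/650


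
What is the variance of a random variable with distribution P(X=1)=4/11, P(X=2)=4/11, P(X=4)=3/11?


E[X] = 24/11, E[X^2] = 68/11
Var(X) = E[X^2] - (E[X])^2 = 68/11 - (24/11)^2 = 172/121

172/121


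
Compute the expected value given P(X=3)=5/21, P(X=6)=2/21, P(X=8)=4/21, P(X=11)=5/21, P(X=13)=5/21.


E[X] = sum(x * P(x))
= 3*5/21 + 6*2/21 + 8*4/21 + 11*5/21 + 13*5/21
= 179/21

179/21


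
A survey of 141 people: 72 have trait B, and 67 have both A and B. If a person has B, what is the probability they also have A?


P(A|B) = P(A∩B)/P(B) = (67/141)/(72/141) = 67/72

67/72


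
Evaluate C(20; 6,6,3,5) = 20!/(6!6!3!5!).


20! = 2432902008176640000
Denominator: 6!=720 * 6!=720 * 3!=6 * 5!=120
Coefficient = 2432902008176640000 / 373248000 = 6518191680

6518191680


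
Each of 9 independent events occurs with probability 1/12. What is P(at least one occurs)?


P(at least one) = 1 - P(none)
P(none) = (1 - 1/12)^9 = (11/12)^9 = 2357947691/5159780352
P(at least one) = 1 - 2357947691/5159780352 = 2801832661/5159780352

2801832661/5159780352


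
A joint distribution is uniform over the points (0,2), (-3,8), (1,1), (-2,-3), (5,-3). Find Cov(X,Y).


E[X]=1/5, E[Y]=1, E[XY]=-32/5
Cov(X,Y) = E[XY] - E[X]E[Y] = -32/5 - 1/5*1 = -33/5

-33/5


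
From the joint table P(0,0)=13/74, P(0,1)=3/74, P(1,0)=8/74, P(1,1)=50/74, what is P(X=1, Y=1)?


Read from table: P(X=1, Y=1) = 50/74 = 25/37

25/37


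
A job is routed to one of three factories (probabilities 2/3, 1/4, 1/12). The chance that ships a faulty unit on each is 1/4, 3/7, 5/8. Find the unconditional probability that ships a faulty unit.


P(A) = P(A|B1)P(B1) + P(A|B2)P(B2) + P(A|B3)P(B3)
= 1/4*2/3 + 3/7*1/4 + 5/8*1/12
= 1/6 + 3/28 + 5/96 = 73/224

73/224


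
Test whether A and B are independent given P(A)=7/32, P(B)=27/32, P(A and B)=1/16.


P(A)*P(B) = 7/32*27/32 = 189/1024
P(A∩B) = 1/16 != 189/1024, so not independent

No, A and B are not independent


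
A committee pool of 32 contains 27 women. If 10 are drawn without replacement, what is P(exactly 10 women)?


P(X=10) = C(27,10)*C(5,0) / C(32,10)
= 8436285*1 / 64512240
= 8436285/64512240 = 1881/14384

1881/14384


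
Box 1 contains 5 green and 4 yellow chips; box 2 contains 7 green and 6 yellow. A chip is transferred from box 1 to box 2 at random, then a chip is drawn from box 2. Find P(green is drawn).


P(transfer green) = 5/9; P(transfer yellow) = 4/9
If green transferred: Urn II has 8 green of 14, so P(green|green moved) = 4/7
If yellow transferred: Urn II has 7 green of 14, so P(green|yellow moved) = 1/2
By total probability: P(green) = 5/9*4/7 + 4/9*1/2 = 34/63

34/63


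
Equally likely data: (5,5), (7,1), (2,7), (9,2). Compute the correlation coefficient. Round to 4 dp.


Cov(X,Y) = -5.5625, Var(X) = 6.6875, Var(Y) = 5.6875
rho = Cov/(sqrt(VarX)*sqrt(VarY)) = -0.9019

-0.9019


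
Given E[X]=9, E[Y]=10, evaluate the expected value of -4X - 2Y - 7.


E[-4X - 2Y - 7] = -4*E[X] - 2*E[Y] - 7
= (-4)*(9) + (-2)*(10) + (-7)
= -36 - 20 - 7 = -63

-63


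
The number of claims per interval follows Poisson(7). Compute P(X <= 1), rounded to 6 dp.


P(X<=1) = e^(-7)*7^0/0! + e^(-7)*7^1/1!
≈ 0.0009118820 + 0.0063831738
= 0.0072950558
≈ 0.007295

0.007295


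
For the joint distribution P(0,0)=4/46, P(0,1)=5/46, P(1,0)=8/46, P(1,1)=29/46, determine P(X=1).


P(X=1) = P(1,0)+P(1,1) = 8/46 + 29/46 = 37/46

37/46


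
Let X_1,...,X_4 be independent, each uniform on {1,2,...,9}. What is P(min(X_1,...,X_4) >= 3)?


P(min >= 3) = P(all X_i >= 3) = (P(X_1 >= 3))^4
= (7/9)^4 = 2401/6561

2401/6561


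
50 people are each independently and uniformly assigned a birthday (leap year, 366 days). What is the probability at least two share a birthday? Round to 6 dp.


P(all different) = prod((366-i)/366 for i=0..49) = 0.029927
P(at least one match) = 1 - 0.029927 = 0.970073

0.970073


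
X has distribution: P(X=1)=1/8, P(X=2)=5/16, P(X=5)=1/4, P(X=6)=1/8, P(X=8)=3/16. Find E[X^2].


E[X^2] = sum(g(x)*P(x))
= 1*1/8 + 4*5/16 + 25*1/4 + 36*1/8 + 64*3/16
= 193/8

193/8


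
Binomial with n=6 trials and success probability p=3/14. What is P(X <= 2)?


P(X<=2) = P(X=0) + P(X=1) + P(X=2)
= 1771561/7529536 + 1449459/3764768 + 1976535/7529536
= 3323507/3764768

3323507/3764768


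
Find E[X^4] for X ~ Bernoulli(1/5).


For Bernoulli: X in {0,1}
E[X^4] = 0^4*(1-1/5) + 1^4*1/5 = 1/5

1/5
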